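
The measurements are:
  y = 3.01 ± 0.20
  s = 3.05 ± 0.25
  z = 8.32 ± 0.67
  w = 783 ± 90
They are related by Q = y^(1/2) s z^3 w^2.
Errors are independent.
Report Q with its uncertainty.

Each factor contributes (exponent × relative error)² to (δQ/Q)²:
  (½·δy/y)² = (0.5×0.0664)² = 0.00110;  (1·δs/s)² = (1×0.0820)² = 0.00672;  (3·δz/z)² = (3×0.0805)² = 0.0584;  (2·δw/w)² = (2×0.115)² = 0.0528
δQ/Q = √(0.119) = 0.345
Q = 1.87e+09, so δQ = 0.345 × 1.87e+09 = 6.45e+08.

(1.87 ± 0.645) × 10^9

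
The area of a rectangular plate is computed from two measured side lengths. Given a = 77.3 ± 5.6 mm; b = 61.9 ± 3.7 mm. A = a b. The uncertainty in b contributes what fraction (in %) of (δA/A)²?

40.5%

(δA/A)² = (1·δa/a)² + (1·δb/b)²
  a term: (1×0.0724)² = 0.00525
  b term: (1×0.0598)² = 0.00357
Total = 0.00882. Share from b = 0.00357/0.00882 = 0.405.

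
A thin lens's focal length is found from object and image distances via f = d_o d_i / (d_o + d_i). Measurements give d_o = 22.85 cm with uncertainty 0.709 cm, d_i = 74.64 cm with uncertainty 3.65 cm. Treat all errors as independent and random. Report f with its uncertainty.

17.49 ± 0.461 cm

∂f/∂d_o = (d_i/(d_o+d_i))² = 0.586;  ∂f/∂d_i = (d_o/(d_o+d_i))² = 0.0549
δf = √((∂f/∂d_o · δd_o)² + (∂f/∂d_i · δd_i)²) = √(0.173 + 0.0402) = 0.461 cm
f = 17.49 cm.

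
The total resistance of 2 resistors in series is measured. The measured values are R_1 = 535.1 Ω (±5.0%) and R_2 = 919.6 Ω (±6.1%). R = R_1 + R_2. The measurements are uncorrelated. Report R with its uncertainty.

Sums and differences: (δR)² = Σ (cᵢ δxᵢ)².
  (δR_1)² = 716;  (δR_2)² = 3150
δR = √(3860) = 62.1 Ω
R = 1455 Ω.

1455 ± 62.1 Ω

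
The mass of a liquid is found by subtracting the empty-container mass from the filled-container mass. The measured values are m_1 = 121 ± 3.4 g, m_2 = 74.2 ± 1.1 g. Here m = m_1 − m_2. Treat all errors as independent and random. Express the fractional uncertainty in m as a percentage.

Each term contributes (cᵢ δxᵢ)² to (δm)²:
  (δm_1)² = 11.6;  (δm_2)² = 1.21
δm = √(12.8) = 3.57 g
m = 46.8 g, so δm/m = 3.57/46.8 = 0.0764.

7.64%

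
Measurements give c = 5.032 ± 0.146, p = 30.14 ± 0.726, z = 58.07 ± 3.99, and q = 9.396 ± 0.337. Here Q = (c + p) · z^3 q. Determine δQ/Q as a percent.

21.0%

Let u = c + p = 35.17. δu = √(δc² + δp²) = √(0.0213 + 0.527) = 0.741, so δu/u = 0.0211.
Q is then a monomial in u, z, q:
δQ/Q = √((δu/u)² + (3·δz/z)² + (1·δq/q)²) = √(0.000443 + 0.0425 + 0.00129) = 0.210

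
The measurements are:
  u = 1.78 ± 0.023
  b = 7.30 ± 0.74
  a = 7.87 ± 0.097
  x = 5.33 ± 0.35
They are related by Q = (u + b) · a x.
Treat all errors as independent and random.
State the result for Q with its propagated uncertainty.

381 ± 40.2

Let w = u + b = 9.08. δw = √(δu² + δb²) = √(0.000529 + 0.548) = 0.740, so δw/w = 0.0815.
Q is then a monomial in w, a, x:
δQ/Q = √((δw/w)² + (1·δa/a)² + (1·δx/x)²) = √(0.00665 + 0.000152 + 0.00431) = 0.105
Q = 381, so δQ = 0.105 × 381 = 40.2.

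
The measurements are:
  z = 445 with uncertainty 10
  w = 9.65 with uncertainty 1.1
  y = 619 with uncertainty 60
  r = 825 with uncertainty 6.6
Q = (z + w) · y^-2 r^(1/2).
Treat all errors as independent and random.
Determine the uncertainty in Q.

0.00665

Let u = z + w = 455. δu = √(δz² + δw²) = √(100 + 1.21) = 10.1, so δu/u = 0.0221.
Q is then a monomial in u, y, r:
δQ/Q = √((δu/u)² + (-2·δy/y)² + (½·δr/r)²) = √(0.000490 + 0.0376 + 1.6e-05) = 0.195
Q = 0.0341, so δQ = 0.195 × 0.0341 = 0.00665.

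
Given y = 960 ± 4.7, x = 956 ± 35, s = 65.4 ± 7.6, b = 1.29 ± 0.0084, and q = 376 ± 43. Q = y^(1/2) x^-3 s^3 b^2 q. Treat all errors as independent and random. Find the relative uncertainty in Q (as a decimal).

0.383

Each factor contributes (exponent × relative error)² to (δQ/Q)²:
  (½·δy/y)² = (0.5×0.00490)² = 5.99e-06;  (-3·δx/x)² = (-3×0.0366)² = 0.0121;  (3·δs/s)² = (3×0.116)² = 0.122;  (2·δb/b)² = (2×0.00651)² = 0.000170;  (1·δq/q)² = (1×0.114)² = 0.0131
δQ/Q = √(0.147) = 0.383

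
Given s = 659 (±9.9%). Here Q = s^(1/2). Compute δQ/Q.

0.0495

Q is a product of powers, so relative uncertainties combine in quadrature:
  (½·δs/s)² = (0.5×0.0990)² = 0.00245
δQ/Q = √(0.00245) = 0.0495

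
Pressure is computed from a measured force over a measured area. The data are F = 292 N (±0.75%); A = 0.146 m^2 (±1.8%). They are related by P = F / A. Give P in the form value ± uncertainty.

2000 ± 39.0 Pa

Products/powers → add relative errors in quadrature, weighted by exponent:
  (1·δF/F)² = (1×0.00750)² = 5.62e-05;  (-1·δA/A)² = (-1×0.0180)² = 0.000324
δP/P = √(0.000380) = 0.0195
P = 2000 Pa, so δP = 0.0195 × 2000 = 39.0 Pa.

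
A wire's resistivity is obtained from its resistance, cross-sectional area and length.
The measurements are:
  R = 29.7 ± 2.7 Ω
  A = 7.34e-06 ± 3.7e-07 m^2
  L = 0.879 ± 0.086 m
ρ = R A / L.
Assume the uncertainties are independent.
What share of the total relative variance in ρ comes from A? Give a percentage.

(δρ/ρ)² = (1·δR/R)² + (1·δA/A)² + (-1·δL/L)²
  R term: (1×0.0909)² = 0.00826
  A term: (1×0.0504)² = 0.00254
  L term: (-1×0.0978)² = 0.00957
Total = 0.0204. Share from A = 0.00254/0.0204 = 0.125.

12.5%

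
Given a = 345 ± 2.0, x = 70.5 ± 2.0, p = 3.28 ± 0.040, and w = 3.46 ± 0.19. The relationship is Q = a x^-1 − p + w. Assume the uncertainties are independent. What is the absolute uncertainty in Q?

Let h = a·x^-1 = 4.89. δh/h = √((1·δa/a)² + (-1·δx/x)²) = √(3.36e-05 + 0.000805) = 0.0290, so δh = 0.142.
Q = h − p + w: δQ = √(δh² + δp² + δw²) = √(0.0201 + 0.00160 + 0.0361) = 0.240

0.240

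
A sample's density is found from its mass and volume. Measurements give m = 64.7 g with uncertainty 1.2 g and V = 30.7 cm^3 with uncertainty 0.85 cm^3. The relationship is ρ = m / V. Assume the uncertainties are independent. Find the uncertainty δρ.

Each factor contributes (exponent × relative error)² to (δρ/ρ)²:
  (1·δm/m)² = (1×0.0185)² = 0.000344;  (-1·δV/V)² = (-1×0.0277)² = 0.000767
δρ/ρ = √(0.00111) = 0.0333
ρ = 2.11 g/cm^3, so δρ = 0.0333 × 2.11 = 0.0702 g/cm^3.

0.0702 g/cm^3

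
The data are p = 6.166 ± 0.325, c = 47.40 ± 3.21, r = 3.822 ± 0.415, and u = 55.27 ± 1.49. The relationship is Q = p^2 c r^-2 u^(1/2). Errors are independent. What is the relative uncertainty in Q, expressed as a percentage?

Since Q is a product/quotient, work with relative uncertainties:
  (2·δp/p)² = (2×0.0527)² = 0.0111;  (1·δc/c)² = (1×0.0677)² = 0.00459;  (-2·δr/r)² = (-2×0.109)² = 0.0472;  (½·δu/u)² = (0.5×0.0270)² = 0.000182
δQ/Q = √(0.0630) = 0.251

25.1%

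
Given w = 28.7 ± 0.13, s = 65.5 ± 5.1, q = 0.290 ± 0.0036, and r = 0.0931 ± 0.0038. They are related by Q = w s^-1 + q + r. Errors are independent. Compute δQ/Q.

0.0421

Let p = w·s^-1 = 0.438. δp/p = √((1·δw/w)² + (-1·δs/s)²) = √(2.05e-05 + 0.00606) = 0.0780, so δp = 0.0342.
Q = p + q + r: δQ = √(δp² + δq² + δr²) = √(0.00117 + 1.3e-05 + 1.44e-05) = 0.0346
Q = 0.821, so δQ/Q = 0.0346/0.821 = 0.0421.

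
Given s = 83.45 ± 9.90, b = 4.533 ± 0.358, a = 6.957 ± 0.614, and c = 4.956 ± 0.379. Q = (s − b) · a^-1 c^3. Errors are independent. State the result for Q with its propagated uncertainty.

Let u = s − b = 78.92. δu = √(δs² + δb²) = √(98.0 + 0.128) = 9.91, so δu/u = 0.126.
Q is then a monomial in u, a, c:
δQ/Q = √((δu/u)² + (-1·δa/a)² + (3·δc/c)²) = √(0.0158 + 0.00779 + 0.0526) = 0.276
Q = 1381, so δQ = 0.276 × 1381 = 381.

1381 ± 381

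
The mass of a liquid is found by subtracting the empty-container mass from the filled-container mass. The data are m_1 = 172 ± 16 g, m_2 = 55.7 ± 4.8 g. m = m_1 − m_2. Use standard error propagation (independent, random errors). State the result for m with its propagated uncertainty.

116 ± 16.7 g

m is a linear combination, so absolute uncertainties add in quadrature:
  (δm_1)² = 256;  (δm_2)² = 23.0
δm = √(279) = 16.7 g
m = 116 g.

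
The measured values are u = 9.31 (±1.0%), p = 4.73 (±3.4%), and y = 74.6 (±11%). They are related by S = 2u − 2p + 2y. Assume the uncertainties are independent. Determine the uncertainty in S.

16.4

Absolute uncertainties add in quadrature for a linear combination:
  (2·δu)² = 0.0347;  (2·δp)² = 0.103;  (2·δy)² = 269
δS = √(269) = 16.4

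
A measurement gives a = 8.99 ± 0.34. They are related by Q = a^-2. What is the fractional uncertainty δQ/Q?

Q ∝ a^-2, so δQ/Q = |-2| · δa/a = 2 × 0.0378 = 0.0756.

0.0756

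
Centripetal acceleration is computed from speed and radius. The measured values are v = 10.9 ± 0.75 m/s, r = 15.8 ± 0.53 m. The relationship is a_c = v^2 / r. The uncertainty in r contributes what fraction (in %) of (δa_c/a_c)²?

(δa_c/a_c)² = (2·δv/v)² + (-1·δr/r)²
  v term: (2×0.0688)² = 0.0189
  r term: (-1×0.0335)² = 0.00113
Total = 0.0201. Share from r = 0.00113/0.0201 = 0.0561.

5.61%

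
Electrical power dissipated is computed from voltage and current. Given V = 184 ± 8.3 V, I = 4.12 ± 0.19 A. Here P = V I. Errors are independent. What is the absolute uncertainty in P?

48.9 W

Since P is a product/quotient, work with relative uncertainties:
  (1·δV/V)² = (1×0.0451)² = 0.00203;  (1·δI/I)² = (1×0.0461)² = 0.00213
δP/P = √(0.00416) = 0.0645
P = 758 W, so δP = 0.0645 × 758 = 48.9 W.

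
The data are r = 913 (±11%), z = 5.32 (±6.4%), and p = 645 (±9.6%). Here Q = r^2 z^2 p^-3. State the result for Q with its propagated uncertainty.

0.0879 ± 0.0338

Products/powers → add relative errors in quadrature, weighted by exponent:
  (2·δr/r)² = (2×0.110)² = 0.0484;  (2·δz/z)² = (2×0.0640)² = 0.0164;  (-3·δp/p)² = (-3×0.0960)² = 0.0829
δQ/Q = √(0.148) = 0.384
Q = 0.0879, so δQ = 0.384 × 0.0879 = 0.0338.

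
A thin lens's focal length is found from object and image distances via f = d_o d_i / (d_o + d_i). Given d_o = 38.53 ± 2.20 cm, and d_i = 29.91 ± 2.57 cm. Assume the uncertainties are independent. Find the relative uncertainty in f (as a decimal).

∂f/∂d_o = (d_i/(d_o+d_i))² = 0.191;  ∂f/∂d_i = (d_o/(d_o+d_i))² = 0.317
δf = √((∂f/∂d_o · δd_o)² + (∂f/∂d_i · δd_i)²) = √(0.177 + 0.663) = 0.917 cm
f = 16.84 cm, so δf/f = 0.917/16.84 = 0.0544.

0.0544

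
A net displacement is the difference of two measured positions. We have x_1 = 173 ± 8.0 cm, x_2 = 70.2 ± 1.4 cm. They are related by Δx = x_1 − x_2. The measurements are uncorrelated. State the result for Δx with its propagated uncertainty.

103 ± 8.12 cm

Sums and differences: (δΔx)² = Σ (cᵢ δxᵢ)².
  (δx_1)² = 64.0;  (δx_2)² = 1.96
δΔx = √(66.0) = 8.12 cm
Δx = 103 cm.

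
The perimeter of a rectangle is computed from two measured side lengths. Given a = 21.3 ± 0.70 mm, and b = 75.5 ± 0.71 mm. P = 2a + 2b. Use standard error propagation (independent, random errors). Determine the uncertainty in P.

1.99 mm

Each term contributes (cᵢ δxᵢ)² to (δP)²:
  (2·δa)² = 1.96;  (2·δb)² = 2.02
δP = √(3.98) = 1.99 mm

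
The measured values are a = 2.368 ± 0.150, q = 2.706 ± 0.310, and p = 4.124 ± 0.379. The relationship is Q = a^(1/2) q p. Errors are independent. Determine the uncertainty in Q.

Q is a product of powers, so relative uncertainties combine in quadrature:
  (½·δa/a)² = (0.5×0.0633)² = 0.00100;  (1·δq/q)² = (1×0.115)² = 0.0131;  (1·δp/p)² = (1×0.0919)² = 0.00845
δQ/Q = √(0.0226) = 0.150
Q = 17.17, so δQ = 0.150 × 17.17 = 2.58.

2.58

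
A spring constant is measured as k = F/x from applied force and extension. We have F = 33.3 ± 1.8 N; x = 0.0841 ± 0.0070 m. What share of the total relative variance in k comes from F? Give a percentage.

29.7%

(δk/k)² = (1·δF/F)² + (-1·δx/x)²
  F term: (1×0.0541)² = 0.00292
  x term: (-1×0.0832)² = 0.00693
Total = 0.00985. Share from F = 0.00292/0.00985 = 0.297.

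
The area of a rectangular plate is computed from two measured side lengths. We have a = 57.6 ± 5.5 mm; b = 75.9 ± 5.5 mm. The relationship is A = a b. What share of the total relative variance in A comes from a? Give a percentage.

(δA/A)² = (1·δa/a)² + (1·δb/b)²
  a term: (1×0.0955)² = 0.00912
  b term: (1×0.0725)² = 0.00525
Total = 0.0144. Share from a = 0.00912/0.0144 = 0.635.

63.5%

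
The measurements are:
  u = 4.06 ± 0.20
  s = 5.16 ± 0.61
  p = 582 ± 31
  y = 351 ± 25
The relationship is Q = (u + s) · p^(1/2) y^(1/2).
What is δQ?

344

Let w = u + s = 9.22. δw = √(δu² + δs²) = √(0.0400 + 0.372) = 0.642, so δw/w = 0.0696.
Q is then a monomial in w, p, y:
δQ/Q = √((δw/w)² + (½·δp/p)² + (½·δy/y)²) = √(0.00485 + 0.000709 + 0.00127) = 0.0826
Q = 4170, so δQ = 0.0826 × 4170 = 344.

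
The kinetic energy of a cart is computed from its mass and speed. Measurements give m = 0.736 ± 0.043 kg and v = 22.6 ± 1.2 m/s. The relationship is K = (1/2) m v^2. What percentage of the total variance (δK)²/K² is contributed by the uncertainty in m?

(δK/K)² = (1·δm/m)² + (2·δv/v)²
  m term: (1×0.0584)² = 0.00341
  v term: (2×0.0531)² = 0.0113
Total = 0.0147. Share from m = 0.00341/0.0147 = 0.232.

23.2%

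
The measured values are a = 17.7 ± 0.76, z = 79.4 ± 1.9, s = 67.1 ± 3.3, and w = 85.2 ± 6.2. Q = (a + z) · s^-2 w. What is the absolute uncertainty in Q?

0.228

Let u = a + z = 97.1. δu = √(δa² + δz²) = √(0.578 + 3.61) = 2.05, so δu/u = 0.0211.
Q is then a monomial in u, s, w:
δQ/Q = √((δu/u)² + (-2·δs/s)² + (1·δw/w)²) = √(0.000444 + 0.00967 + 0.00530) = 0.124
Q = 1.84, so δQ = 0.124 × 1.84 = 0.228.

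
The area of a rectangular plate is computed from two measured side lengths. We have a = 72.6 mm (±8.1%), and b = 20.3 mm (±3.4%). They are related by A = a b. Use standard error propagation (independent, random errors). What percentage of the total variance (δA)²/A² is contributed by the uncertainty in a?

(δA/A)² = (1·δa/a)² + (1·δb/b)²
  a term: (1×0.0810)² = 0.00656
  b term: (1×0.0340)² = 0.00116
Total = 0.00772. Share from a = 0.00656/0.00772 = 0.850.

85.0%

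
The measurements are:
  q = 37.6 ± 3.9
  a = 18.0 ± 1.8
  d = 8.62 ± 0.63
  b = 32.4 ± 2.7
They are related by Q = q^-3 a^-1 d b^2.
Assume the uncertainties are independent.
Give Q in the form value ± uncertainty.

Relative error in a monomial: (δQ/Q)² = Σ (nᵢ · δxᵢ/xᵢ)².
  (-3·δq/q)² = (-3×0.104)² = 0.0968;  (-1·δa/a)² = (-1×0.100)² = 0.0100;  (1·δd/d)² = (1×0.0731)² = 0.00534;  (2·δb/b)² = (2×0.0833)² = 0.0278
δQ/Q = √(0.140) = 0.374
Q = 0.00946, so δQ = 0.374 × 0.00946 = 0.00354.

0.00946 ± 0.00354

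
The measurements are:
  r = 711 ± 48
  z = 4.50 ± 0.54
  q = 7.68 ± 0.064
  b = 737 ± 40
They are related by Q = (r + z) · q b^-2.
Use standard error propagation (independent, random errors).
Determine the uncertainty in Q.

0.00129

Let u = r + z = 716. δu = √(δr² + δz²) = √(2300 + 0.292) = 48.0, so δu/u = 0.0671.
Q is then a monomial in u, q, b:
δQ/Q = √((δu/u)² + (1·δq/q)² + (-2·δb/b)²) = √(0.00450 + 6.94e-05 + 0.0118) = 0.128
Q = 0.0101, so δQ = 0.128 × 0.0101 = 0.00129.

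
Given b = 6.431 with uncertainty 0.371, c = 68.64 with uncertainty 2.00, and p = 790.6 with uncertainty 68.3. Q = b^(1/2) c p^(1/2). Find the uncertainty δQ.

291

Since Q is a product/quotient, work with relative uncertainties:
  (½·δb/b)² = (0.5×0.0577)² = 0.000832;  (1·δc/c)² = (1×0.0291)² = 0.000849;  (½·δp/p)² = (0.5×0.0864)² = 0.00187
δQ/Q = √(0.00355) = 0.0596
Q = 4894, so δQ = 0.0596 × 4894 = 291.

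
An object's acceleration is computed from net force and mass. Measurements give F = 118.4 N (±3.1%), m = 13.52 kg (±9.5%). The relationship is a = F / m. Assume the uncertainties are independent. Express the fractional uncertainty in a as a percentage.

Products/powers → add relative errors in quadrature, weighted by exponent:
  (1·δF/F)² = (1×0.0310)² = 0.000961;  (-1·δm/m)² = (-1×0.0950)² = 0.00903
δa/a = √(0.00999) = 0.0999

9.99%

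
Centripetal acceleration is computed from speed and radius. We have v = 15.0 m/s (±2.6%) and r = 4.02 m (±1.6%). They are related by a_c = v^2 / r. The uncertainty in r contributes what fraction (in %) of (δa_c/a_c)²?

8.65%

(δa_c/a_c)² = (2·δv/v)² + (-1·δr/r)²
  v term: (2×0.0260)² = 0.00270
  r term: (-1×0.0160)² = 0.000256
Total = 0.00296. Share from r = 0.000256/0.00296 = 0.0865.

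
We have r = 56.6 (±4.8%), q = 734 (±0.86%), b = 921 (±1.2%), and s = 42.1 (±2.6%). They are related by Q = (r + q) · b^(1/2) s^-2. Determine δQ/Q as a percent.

Let u = r + q = 791. δu = √(δr² + δq²) = √(7.38 + 39.8) = 6.87, so δu/u = 0.00869.
Q is then a monomial in u, b, s:
δQ/Q = √((δu/u)² + (½·δb/b)² + (-2·δs/s)²) = √(7.56e-05 + 3.6e-05 + 0.00270) = 0.0531

5.31%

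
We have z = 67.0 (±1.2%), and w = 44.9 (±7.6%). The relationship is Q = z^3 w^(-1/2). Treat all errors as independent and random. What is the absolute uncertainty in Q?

2350

For a monomial Q ∝ z^3, w^(-1/2), fractional errors add in quadrature:
  (3·δz/z)² = (3×0.0120)² = 0.00130;  (−½·δw/w)² = (-0.5×0.0760)² = 0.00144
δQ/Q = √(0.00274) = 0.0523
Q = 44900, so δQ = 0.0523 × 44900 = 2350.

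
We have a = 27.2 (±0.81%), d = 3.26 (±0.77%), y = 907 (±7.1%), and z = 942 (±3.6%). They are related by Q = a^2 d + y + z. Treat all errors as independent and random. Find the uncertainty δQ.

84.7

Let p = a^2·d = 2410. δp/p = √((2·δa/a)² + (1·δd/d)²) = √(0.000262 + 5.93e-05) = 0.0179, so δp = 43.3.
Q = p + y + z: δQ = √(δp² + δy² + δz²) = √(1870 + 4150 + 1150) = 84.7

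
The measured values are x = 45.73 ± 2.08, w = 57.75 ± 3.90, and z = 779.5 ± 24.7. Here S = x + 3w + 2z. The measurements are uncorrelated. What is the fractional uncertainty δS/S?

Absolute uncertainties add in quadrature for a linear combination:
  (δx)² = 4.33;  (3·δw)² = 137;  (2·δz)² = 2440
δS = √(2580) = 50.8
S = 1778, so δS/S = 50.8/1778 = 0.0286.

0.0286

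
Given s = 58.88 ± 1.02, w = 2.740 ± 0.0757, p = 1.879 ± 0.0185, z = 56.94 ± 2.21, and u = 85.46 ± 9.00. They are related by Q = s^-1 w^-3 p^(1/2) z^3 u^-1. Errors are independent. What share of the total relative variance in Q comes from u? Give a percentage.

34.8%

(δQ/Q)² = (-1·δs/s)² + (-3·δw/w)² + (½·δp/p)² + (3·δz/z)² + (-1·δu/u)²
  s term: (-1×0.0173)² = 0.000300
  w term: (-3×0.0276)² = 0.00687
  p term: (0.5×0.00985)² = 2.42e-05
  z term: (3×0.0388)² = 0.0136
  u term: (-1×0.105)² = 0.0111
Total = 0.0318. Share from u = 0.0111/0.0318 = 0.348.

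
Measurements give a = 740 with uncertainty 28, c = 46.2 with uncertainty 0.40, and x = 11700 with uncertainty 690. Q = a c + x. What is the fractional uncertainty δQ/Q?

Let p = a·c = 34200. δp/p = √((1·δa/a)² + (1·δc/c)²) = √(0.00143 + 7.5e-05) = 0.0388, so δp = 1330.
Q = p + x: δQ = √(δp² + δx²) = √(1.76e+06 + 4.76e+05) = 1500
Q = 45900, so δQ/Q = 1500/45900 = 0.0326.

0.0326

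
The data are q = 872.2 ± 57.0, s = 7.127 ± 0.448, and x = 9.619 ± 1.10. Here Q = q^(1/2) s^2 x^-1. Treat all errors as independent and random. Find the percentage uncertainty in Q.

Products/powers → add relative errors in quadrature, weighted by exponent:
  (½·δq/q)² = (0.5×0.0654)² = 0.00107;  (2·δs/s)² = (2×0.0629)² = 0.0158;  (-1·δx/x)² = (-1×0.114)² = 0.0131
δQ/Q = √(0.0300) = 0.173

17.3%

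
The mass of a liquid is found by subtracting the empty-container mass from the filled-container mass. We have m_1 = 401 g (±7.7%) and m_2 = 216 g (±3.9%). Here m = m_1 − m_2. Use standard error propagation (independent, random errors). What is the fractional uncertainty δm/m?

0.173

Sums and differences: (δm)² = Σ (cᵢ δxᵢ)².
  (δm_1)² = 953;  (δm_2)² = 71.0
δm = √(1020) = 32.0 g
m = 185 g, so δm/m = 32.0/185 = 0.173.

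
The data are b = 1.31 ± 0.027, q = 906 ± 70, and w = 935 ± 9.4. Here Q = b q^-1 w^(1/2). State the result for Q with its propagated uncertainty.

Each factor contributes (exponent × relative error)² to (δQ/Q)²:
  (1·δb/b)² = (1×0.0206)² = 0.000425;  (-1·δq/q)² = (-1×0.0773)² = 0.00597;  (½·δw/w)² = (0.5×0.0101)² = 2.53e-05
δQ/Q = √(0.00642) = 0.0801
Q = 0.0442, so δQ = 0.0801 × 0.0442 = 0.00354.

0.0442 ± 0.00354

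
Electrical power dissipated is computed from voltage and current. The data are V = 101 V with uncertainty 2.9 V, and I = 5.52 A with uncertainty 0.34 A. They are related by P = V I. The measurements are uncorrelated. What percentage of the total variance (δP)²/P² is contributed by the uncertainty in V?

(δP/P)² = (1·δV/V)² + (1·δI/I)²
  V term: (1×0.0287)² = 0.000824
  I term: (1×0.0616)² = 0.00379
Total = 0.00462. Share from V = 0.000824/0.00462 = 0.179.

17.9%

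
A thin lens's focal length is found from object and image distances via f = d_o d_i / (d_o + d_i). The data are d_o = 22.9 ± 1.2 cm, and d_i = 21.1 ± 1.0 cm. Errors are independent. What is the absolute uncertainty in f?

0.387 cm

∂f/∂d_o = (d_i/(d_o+d_i))² = 0.230;  ∂f/∂d_i = (d_o/(d_o+d_i))² = 0.271
δf = √((∂f/∂d_o · δd_o)² + (∂f/∂d_i · δd_i)²) = √(0.0762 + 0.0734) = 0.387 cm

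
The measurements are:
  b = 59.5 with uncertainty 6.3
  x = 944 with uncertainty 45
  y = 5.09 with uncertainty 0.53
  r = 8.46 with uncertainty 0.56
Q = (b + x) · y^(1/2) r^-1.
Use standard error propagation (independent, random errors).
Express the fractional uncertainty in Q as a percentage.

9.56%

Let u = b + x = 1000. δu = √(δb² + δx²) = √(39.7 + 2020) = 45.4, so δu/u = 0.0453.
Q is then a monomial in u, y, r:
δQ/Q = √((δu/u)² + (½·δy/y)² + (-1·δr/r)²) = √(0.00205 + 0.00271 + 0.00438) = 0.0956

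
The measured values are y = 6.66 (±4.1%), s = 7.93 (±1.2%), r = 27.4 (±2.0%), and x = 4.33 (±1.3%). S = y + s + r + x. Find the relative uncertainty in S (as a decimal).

0.0134

Absolute uncertainties add in quadrature for a linear combination:
  (δy)² = 0.0746;  (δs)² = 0.00906;  (δr)² = 0.300;  (δx)² = 0.00317
δS = √(0.387) = 0.622
S = 46.3, so δS/S = 0.622/46.3 = 0.0134.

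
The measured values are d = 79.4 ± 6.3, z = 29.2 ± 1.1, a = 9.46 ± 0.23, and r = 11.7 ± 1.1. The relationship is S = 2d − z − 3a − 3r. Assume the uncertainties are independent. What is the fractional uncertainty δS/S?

Absolute uncertainties add in quadrature for a linear combination:
  (2·δd)² = 159;  (δz)² = 1.21;  (3·δa)² = 0.476;  (3·δr)² = 10.9
δS = √(171) = 13.1
S = 66.1, so δS/S = 13.1/66.1 = 0.198.

0.198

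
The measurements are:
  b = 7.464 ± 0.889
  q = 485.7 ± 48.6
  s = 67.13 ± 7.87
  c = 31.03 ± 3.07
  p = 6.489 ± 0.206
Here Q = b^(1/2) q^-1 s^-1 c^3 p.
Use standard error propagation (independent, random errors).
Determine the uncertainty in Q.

5.54

Relative error in a monomial: (δQ/Q)² = Σ (nᵢ · δxᵢ/xᵢ)².
  (½·δb/b)² = (0.5×0.119)² = 0.00355;  (-1·δq/q)² = (-1×0.100)² = 0.0100;  (-1·δs/s)² = (-1×0.117)² = 0.0137;  (3·δc/c)² = (3×0.0989)² = 0.0881;  (1·δp/p)² = (1×0.0317)² = 0.00101
δQ/Q = √(0.116) = 0.341
Q = 16.25, so δQ = 0.341 × 16.25 = 5.54.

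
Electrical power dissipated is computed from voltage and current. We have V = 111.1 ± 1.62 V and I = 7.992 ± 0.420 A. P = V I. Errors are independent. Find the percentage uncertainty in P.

Each factor contributes (exponent × relative error)² to (δP/P)²:
  (1·δV/V)² = (1×0.0146)² = 0.000213;  (1·δI/I)² = (1×0.0526)² = 0.00276
δP/P = √(0.00297) = 0.0545

5.45%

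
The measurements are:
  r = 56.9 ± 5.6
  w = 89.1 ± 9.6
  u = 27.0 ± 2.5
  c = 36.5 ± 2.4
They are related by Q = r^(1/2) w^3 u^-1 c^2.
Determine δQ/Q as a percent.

Relative error in a monomial: (δQ/Q)² = Σ (nᵢ · δxᵢ/xᵢ)².
  (½·δr/r)² = (0.5×0.0984)² = 0.00242;  (3·δw/w)² = (3×0.108)² = 0.104;  (-1·δu/u)² = (-1×0.0926)² = 0.00857;  (2·δc/c)² = (2×0.0658)² = 0.0173
δQ/Q = √(0.133) = 0.364

36.4%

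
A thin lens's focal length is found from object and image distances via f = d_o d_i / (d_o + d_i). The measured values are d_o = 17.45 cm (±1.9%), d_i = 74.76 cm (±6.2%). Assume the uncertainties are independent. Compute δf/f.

0.0194

∂f/∂d_o = (d_i/(d_o+d_i))² = 0.657;  ∂f/∂d_i = (d_o/(d_o+d_i))² = 0.0358
δf = √((∂f/∂d_o · δd_o)² + (∂f/∂d_i · δd_i)²) = √(0.0475 + 0.0276) = 0.274 cm
f = 14.15 cm, so δf/f = 0.274/14.15 = 0.0194.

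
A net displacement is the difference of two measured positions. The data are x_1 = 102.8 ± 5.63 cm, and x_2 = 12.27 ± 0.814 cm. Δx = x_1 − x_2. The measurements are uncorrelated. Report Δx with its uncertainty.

90.53 ± 5.69 cm

Each term contributes (cᵢ δxᵢ)² to (δΔx)²:
  (δx_1)² = 31.7;  (δx_2)² = 0.663
δΔx = √(32.4) = 5.69 cm
Δx = 90.53 cm.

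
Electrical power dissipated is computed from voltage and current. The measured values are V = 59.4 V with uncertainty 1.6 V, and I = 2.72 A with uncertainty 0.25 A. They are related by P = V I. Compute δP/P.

0.0958

Relative error in a monomial: (δP/P)² = Σ (nᵢ · δxᵢ/xᵢ)².
  (1·δV/V)² = (1×0.0269)² = 0.000726;  (1·δI/I)² = (1×0.0919)² = 0.00845
δP/P = √(0.00917) = 0.0958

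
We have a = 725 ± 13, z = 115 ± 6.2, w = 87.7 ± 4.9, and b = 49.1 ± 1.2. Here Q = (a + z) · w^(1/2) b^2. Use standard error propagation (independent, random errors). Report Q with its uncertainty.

(1.90 ± 0.112) × 10^7

Let u = a + z = 840. δu = √(δa² + δz²) = √(169 + 38.4) = 14.4, so δu/u = 0.0171.
Q is then a monomial in u, w, b:
δQ/Q = √((δu/u)² + (½·δw/w)² + (2·δb/b)²) = √(0.000294 + 0.000780 + 0.00239) = 0.0589
Q = 1.9e+07, so δQ = 0.0589 × 1.9e+07 = 1.12e+06.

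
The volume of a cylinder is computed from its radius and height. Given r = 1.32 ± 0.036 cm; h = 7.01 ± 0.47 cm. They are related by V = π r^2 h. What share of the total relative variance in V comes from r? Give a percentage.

(δV/V)² = (2·δr/r)² + (1·δh/h)²
  r term: (2×0.0273)² = 0.00298
  h term: (1×0.0670)² = 0.00450
Total = 0.00747. Share from r = 0.00298/0.00747 = 0.398.

39.8%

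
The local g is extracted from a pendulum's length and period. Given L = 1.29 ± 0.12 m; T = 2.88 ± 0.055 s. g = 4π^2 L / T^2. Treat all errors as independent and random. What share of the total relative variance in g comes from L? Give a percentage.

85.6%

(δg/g)² = (1·δL/L)² + (-2·δT/T)²
  L term: (1×0.0930)² = 0.00865
  T term: (-2×0.0191)² = 0.00146
Total = 0.0101. Share from L = 0.00865/0.0101 = 0.856.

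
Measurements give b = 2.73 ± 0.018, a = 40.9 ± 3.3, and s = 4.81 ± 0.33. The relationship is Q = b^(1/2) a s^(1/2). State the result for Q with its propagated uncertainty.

Since Q is a product/quotient, work with relative uncertainties:
  (½·δb/b)² = (0.5×0.00659)² = 1.09e-05;  (1·δa/a)² = (1×0.0807)² = 0.00651;  (½·δs/s)² = (0.5×0.0686)² = 0.00118
δQ/Q = √(0.00770) = 0.0877
Q = 148, so δQ = 0.0877 × 148 = 13.0.

148 ± 13.0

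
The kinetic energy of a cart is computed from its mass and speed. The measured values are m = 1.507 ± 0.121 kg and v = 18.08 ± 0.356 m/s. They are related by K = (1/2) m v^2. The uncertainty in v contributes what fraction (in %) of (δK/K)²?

19.4%

(δK/K)² = (1·δm/m)² + (2·δv/v)²
  m term: (1×0.0803)² = 0.00645
  v term: (2×0.0197)² = 0.00155
Total = 0.00800. Share from v = 0.00155/0.00800 = 0.194.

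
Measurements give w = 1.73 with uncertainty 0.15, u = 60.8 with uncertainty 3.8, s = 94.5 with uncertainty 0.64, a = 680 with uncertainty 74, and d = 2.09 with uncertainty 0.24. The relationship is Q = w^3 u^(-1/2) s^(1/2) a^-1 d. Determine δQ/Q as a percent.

Relative error in a monomial: (δQ/Q)² = Σ (nᵢ · δxᵢ/xᵢ)².
  (3·δw/w)² = (3×0.0867)² = 0.0677;  (−½·δu/u)² = (-0.5×0.0625)² = 0.000977;  (½·δs/s)² = (0.5×0.00677)² = 1.15e-05;  (-1·δa/a)² = (-1×0.109)² = 0.0118;  (1·δd/d)² = (1×0.115)² = 0.0132
δQ/Q = √(0.0937) = 0.306

30.6%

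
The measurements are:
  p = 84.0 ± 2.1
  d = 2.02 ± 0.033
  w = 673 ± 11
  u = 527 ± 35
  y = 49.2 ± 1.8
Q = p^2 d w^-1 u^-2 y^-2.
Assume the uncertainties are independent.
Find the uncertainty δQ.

Q is a product of powers, so relative uncertainties combine in quadrature:
  (2·δp/p)² = (2×0.0250)² = 0.00250;  (1·δd/d)² = (1×0.0163)² = 0.000267;  (-1·δw/w)² = (-1×0.0163)² = 0.000267;  (-2·δu/u)² = (-2×0.0664)² = 0.0176;  (-2·δy/y)² = (-2×0.0366)² = 0.00535
δQ/Q = √(0.0260) = 0.161
Q = 3.15e-08, so δQ = 0.161 × 3.15e-08 = 5.08e-09.

5.08e-09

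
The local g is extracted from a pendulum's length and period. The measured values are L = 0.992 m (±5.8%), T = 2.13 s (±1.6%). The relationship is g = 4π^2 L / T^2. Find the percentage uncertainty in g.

6.62%

Since g is a product/quotient, work with relative uncertainties:
  (1·δL/L)² = (1×0.0580)² = 0.00336;  (-2·δT/T)² = (-2×0.0160)² = 0.00102
δg/g = √(0.00439) = 0.0662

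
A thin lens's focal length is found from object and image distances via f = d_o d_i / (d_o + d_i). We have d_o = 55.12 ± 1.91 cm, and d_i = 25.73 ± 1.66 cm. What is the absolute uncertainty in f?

∂f/∂d_o = (d_i/(d_o+d_i))² = 0.101;  ∂f/∂d_i = (d_o/(d_o+d_i))² = 0.465
δf = √((∂f/∂d_o · δd_o)² + (∂f/∂d_i · δd_i)²) = √(0.0374 + 0.595) = 0.795 cm

0.795 cm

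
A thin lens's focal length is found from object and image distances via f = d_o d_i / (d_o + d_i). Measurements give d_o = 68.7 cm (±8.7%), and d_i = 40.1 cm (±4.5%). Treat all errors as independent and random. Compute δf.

∂f/∂d_o = (d_i/(d_o+d_i))² = 0.136;  ∂f/∂d_i = (d_o/(d_o+d_i))² = 0.399
δf = √((∂f/∂d_o · δd_o)² + (∂f/∂d_i · δd_i)²) = √(0.659 + 0.518) = 1.08 cm

1.08 cm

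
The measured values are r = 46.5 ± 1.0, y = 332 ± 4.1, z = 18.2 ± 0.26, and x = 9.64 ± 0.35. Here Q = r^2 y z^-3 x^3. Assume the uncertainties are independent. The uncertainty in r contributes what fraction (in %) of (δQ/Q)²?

11.8%

(δQ/Q)² = (2·δr/r)² + (1·δy/y)² + (-3·δz/z)² + (3·δx/x)²
  r term: (2×0.0215)² = 0.00185
  y term: (1×0.0123)² = 0.000153
  z term: (-3×0.0143)² = 0.00184
  x term: (3×0.0363)² = 0.0119
Total = 0.0157. Share from r = 0.00185/0.0157 = 0.118.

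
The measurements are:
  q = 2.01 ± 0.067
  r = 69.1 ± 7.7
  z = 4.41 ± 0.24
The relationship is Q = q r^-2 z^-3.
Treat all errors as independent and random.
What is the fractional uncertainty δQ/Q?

0.278

For a monomial Q ∝ q, r^-2, z^-3, fractional errors add in quadrature:
  (1·δq/q)² = (1×0.0333)² = 0.00111;  (-2·δr/r)² = (-2×0.111)² = 0.0497;  (-3·δz/z)² = (-3×0.0544)² = 0.0267
δQ/Q = √(0.0774) = 0.278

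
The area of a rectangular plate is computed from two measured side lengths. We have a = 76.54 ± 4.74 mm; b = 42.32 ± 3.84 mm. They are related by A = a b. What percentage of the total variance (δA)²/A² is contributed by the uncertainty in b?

(δA/A)² = (1·δa/a)² + (1·δb/b)²
  a term: (1×0.0619)² = 0.00384
  b term: (1×0.0907)² = 0.00823
Total = 0.0121. Share from b = 0.00823/0.0121 = 0.682.

68.2%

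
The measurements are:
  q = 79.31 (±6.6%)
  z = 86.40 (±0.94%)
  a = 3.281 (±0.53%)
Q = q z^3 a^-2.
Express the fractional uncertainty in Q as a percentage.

7.26%

For a monomial Q ∝ q, z^3, a^-2, fractional errors add in quadrature:
  (1·δq/q)² = (1×0.0660)² = 0.00436;  (3·δz/z)² = (3×0.00940)² = 0.000795;  (-2·δa/a)² = (-2×0.00530)² = 0.000112
δQ/Q = √(0.00526) = 0.0726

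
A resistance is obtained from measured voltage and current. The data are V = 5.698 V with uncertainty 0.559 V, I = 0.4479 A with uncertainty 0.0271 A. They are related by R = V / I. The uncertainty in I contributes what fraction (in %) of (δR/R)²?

27.6%

(δR/R)² = (1·δV/V)² + (-1·δI/I)²
  V term: (1×0.0981)² = 0.00962
  I term: (-1×0.0605)² = 0.00366
Total = 0.0133. Share from I = 0.00366/0.0133 = 0.276.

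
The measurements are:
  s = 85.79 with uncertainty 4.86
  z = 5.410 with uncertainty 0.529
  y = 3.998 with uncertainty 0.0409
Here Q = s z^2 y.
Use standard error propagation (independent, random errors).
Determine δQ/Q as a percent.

For a monomial Q ∝ s, z^2, y, fractional errors add in quadrature:
  (1·δs/s)² = (1×0.0566)² = 0.00321;  (2·δz/z)² = (2×0.0978)² = 0.0382;  (1·δy/y)² = (1×0.0102)² = 0.000105
δQ/Q = √(0.0416) = 0.204

20.4%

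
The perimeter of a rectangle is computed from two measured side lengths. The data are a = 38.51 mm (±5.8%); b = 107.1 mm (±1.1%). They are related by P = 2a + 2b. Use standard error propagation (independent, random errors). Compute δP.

5.05 mm

Absolute uncertainties add in quadrature for a linear combination:
  (2·δa)² = 20.0;  (2·δb)² = 5.55
δP = √(25.5) = 5.05 mm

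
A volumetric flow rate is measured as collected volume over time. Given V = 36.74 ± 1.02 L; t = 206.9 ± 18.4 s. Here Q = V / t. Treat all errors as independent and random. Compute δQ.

Q is a product of powers, so relative uncertainties combine in quadrature:
  (1·δV/V)² = (1×0.0278)² = 0.000771;  (-1·δt/t)² = (-1×0.0889)² = 0.00791
δQ/Q = √(0.00868) = 0.0932
Q = 0.1776 L/s, so δQ = 0.0932 × 0.1776 = 0.0165 L/s.

0.0165 L/s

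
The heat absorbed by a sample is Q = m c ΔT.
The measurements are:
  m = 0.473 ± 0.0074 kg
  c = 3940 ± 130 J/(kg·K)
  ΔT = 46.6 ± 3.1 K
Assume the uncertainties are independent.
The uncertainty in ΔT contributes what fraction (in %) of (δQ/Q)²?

76.8%

(δQ/Q)² = (1·δm/m)² + (1·δc/c)² + (1·δΔT/ΔT)²
  m term: (1×0.0156)² = 0.000245
  c term: (1×0.0330)² = 0.00109
  ΔT term: (1×0.0665)² = 0.00443
Total = 0.00576. Share from ΔT = 0.00443/0.00576 = 0.768.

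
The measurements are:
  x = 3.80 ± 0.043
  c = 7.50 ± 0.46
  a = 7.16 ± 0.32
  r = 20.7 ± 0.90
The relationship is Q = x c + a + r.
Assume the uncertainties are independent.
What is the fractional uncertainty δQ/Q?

Let p = x·c = 28.5. δp/p = √((1·δx/x)² + (1·δc/c)²) = √(0.000128 + 0.00376) = 0.0624, so δp = 1.78.
Q = p + a + r: δQ = √(δp² + δa² + δr²) = √(3.16 + 0.102 + 0.810) = 2.02
Q = 56.4, so δQ/Q = 2.02/56.4 = 0.0358.

0.0358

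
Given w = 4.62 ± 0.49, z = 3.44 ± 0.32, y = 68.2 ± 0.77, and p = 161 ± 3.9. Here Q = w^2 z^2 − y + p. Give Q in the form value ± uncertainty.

Let h = w^2·z^2 = 253. δh/h = √((2·δw/w)² + (2·δz/z)²) = √(0.0450 + 0.0346) = 0.282, so δh = 71.3.
Q = h − y + p: δQ = √(δh² + δy² + δp²) = √(5080 + 0.593 + 15.2) = 71.4
Q = 345.

345 ± 71.4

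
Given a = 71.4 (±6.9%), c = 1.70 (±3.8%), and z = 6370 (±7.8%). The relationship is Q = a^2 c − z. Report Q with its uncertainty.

2300 ± 1340

Let p = a^2·c = 8670. δp/p = √((2·δa/a)² + (1·δc/c)²) = √(0.0190 + 0.00144) = 0.143, so δp = 1240.
Q = p − z: δQ = √(δp² + δz²) = √(1.54e+06 + 2.47e+05) = 1340
Q = 2300.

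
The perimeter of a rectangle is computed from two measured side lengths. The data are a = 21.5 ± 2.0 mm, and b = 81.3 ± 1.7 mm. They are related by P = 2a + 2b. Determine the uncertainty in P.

P is a linear combination, so absolute uncertainties add in quadrature:
  (2·δa)² = 16.0;  (2·δb)² = 11.6
δP = √(27.6) = 5.25 mm

5.25 mm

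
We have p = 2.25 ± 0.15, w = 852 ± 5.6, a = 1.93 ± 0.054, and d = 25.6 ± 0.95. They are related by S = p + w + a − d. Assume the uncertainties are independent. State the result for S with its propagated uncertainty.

831 ± 5.68

For a sum/difference, combine absolute errors in quadrature:
  (δp)² = 0.0225;  (δw)² = 31.4;  (δa)² = 0.00292;  (δd)² = 0.902
δS = √(32.3) = 5.68
S = 831.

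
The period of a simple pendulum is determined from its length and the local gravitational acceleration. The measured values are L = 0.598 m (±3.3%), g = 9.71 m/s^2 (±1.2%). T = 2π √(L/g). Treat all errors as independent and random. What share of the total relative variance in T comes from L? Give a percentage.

(δT/T)² = (½·δL/L)² + (−½·δg/g)²
  L term: (0.5×0.0330)² = 0.000272
  g term: (-0.5×0.0120)² = 3.6e-05
Total = 0.000308. Share from L = 0.000272/0.000308 = 0.883.

88.3%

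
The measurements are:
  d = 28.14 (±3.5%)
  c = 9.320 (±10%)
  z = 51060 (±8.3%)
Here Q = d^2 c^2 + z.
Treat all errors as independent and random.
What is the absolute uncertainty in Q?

15200

Let p = d^2·c^2 = 68780. δp/p = √((2·δd/d)² + (2·δc/c)²) = √(0.00490 + 0.0400) = 0.212, so δp = 14600.
Q = p + z: δQ = √(δp² + δz²) = √(2.12e+08 + 1.8e+07) = 15200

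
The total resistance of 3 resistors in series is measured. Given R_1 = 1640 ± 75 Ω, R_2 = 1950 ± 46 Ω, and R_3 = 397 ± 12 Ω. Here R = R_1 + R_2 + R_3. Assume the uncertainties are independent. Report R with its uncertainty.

Sums and differences: (δR)² = Σ (cᵢ δxᵢ)².
  (δR_1)² = 5620;  (δR_2)² = 2120;  (δR_3)² = 144
δR = √(7880) = 88.8 Ω
R = 3990 Ω.

3990 ± 88.8 Ω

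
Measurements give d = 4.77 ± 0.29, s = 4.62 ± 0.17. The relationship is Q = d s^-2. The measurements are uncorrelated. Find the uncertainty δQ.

0.0213

Each factor contributes (exponent × relative error)² to (δQ/Q)²:
  (1·δd/d)² = (1×0.0608)² = 0.00370;  (-2·δs/s)² = (-2×0.0368)² = 0.00542
δQ/Q = √(0.00911) = 0.0955
Q = 0.223, so δQ = 0.0955 × 0.223 = 0.0213.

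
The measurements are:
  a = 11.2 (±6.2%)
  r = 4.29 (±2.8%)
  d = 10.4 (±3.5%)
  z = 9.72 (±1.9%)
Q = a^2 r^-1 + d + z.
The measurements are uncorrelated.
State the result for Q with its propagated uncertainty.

49.4 ± 3.74

Let p = a^2·r^-1 = 29.2. δp/p = √((2·δa/a)² + (-1·δr/r)²) = √(0.0154 + 0.000784) = 0.127, so δp = 3.72.
Q = p + d + z: δQ = √(δp² + δd² + δz²) = √(13.8 + 0.132 + 0.0341) = 3.74
Q = 49.4.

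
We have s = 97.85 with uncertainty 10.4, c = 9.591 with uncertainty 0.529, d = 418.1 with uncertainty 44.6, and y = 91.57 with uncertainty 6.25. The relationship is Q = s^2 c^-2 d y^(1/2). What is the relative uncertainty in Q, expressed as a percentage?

26.4%

Q is a product of powers, so relative uncertainties combine in quadrature:
  (2·δs/s)² = (2×0.106)² = 0.0452;  (-2·δc/c)² = (-2×0.0552)² = 0.0122;  (1·δd/d)² = (1×0.107)² = 0.0114;  (½·δy/y)² = (0.5×0.0683)² = 0.00116
δQ/Q = √(0.0699) = 0.264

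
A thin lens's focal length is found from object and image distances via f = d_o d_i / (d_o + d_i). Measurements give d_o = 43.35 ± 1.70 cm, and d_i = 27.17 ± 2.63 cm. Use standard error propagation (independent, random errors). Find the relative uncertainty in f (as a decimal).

∂f/∂d_o = (d_i/(d_o+d_i))² = 0.148;  ∂f/∂d_i = (d_o/(d_o+d_i))² = 0.378
δf = √((∂f/∂d_o · δd_o)² + (∂f/∂d_i · δd_i)²) = √(0.0637 + 0.988) = 1.03 cm
f = 16.70 cm, so δf/f = 1.03/16.70 = 0.0614.

0.0614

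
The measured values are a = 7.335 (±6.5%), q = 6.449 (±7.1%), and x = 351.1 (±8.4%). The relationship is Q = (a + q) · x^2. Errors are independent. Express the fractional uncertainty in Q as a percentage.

Let u = a + q = 13.78. δu = √(δa² + δq²) = √(0.227 + 0.210) = 0.661, so δu/u = 0.0480.
Q is then a monomial in u, x:
δQ/Q = √((δu/u)² + (2·δx/x)²) = √(0.00230 + 0.0282) = 0.175

17.5%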